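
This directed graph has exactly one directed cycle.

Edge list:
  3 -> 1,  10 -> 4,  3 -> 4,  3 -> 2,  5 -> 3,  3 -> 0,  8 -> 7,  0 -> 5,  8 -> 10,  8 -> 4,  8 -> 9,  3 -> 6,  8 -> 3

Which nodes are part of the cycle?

0, 3, 5

DFS with gray/black marking from 3:
3 gray
  2 gray
  2 black
  1 gray
  1 black
  4 gray
  4 black
  0 gray
    5 gray
      5→3: 3 is gray → back edge
Back edge closes the cycle 3 → 0 → 5 → 3; its vertices are {0, 3, 5}.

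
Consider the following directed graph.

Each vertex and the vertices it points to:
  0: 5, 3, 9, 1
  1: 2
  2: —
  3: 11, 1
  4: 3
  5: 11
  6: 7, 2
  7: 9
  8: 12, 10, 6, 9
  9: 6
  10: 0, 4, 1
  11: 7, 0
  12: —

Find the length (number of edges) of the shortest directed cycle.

3

For each vertex v, BFS finds the shortest path from v back to v.
The shortest such closed walk is 6 → 7 → 9 → 6, length 3.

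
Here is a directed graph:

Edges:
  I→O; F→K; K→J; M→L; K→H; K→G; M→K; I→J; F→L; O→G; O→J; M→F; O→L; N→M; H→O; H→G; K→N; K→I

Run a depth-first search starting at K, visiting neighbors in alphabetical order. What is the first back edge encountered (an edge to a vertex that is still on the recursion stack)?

F→K

DFS from K (visiting neighbors in alphabetical order); mark gray on enter, black on exit:
K gray
  G gray
  G black
  H gray
    H→G: G black — skip
    O gray
      O→G: G black — skip
      J gray
      J black
      L gray
      L black
    O black
  H black
  I gray
    I→J: J black — skip
    I→O: O black — skip
  I black
  K→J: J black — skip
  N gray
    M gray
      F gray
        F→K: K is gray → back edge
First back edge: F → K.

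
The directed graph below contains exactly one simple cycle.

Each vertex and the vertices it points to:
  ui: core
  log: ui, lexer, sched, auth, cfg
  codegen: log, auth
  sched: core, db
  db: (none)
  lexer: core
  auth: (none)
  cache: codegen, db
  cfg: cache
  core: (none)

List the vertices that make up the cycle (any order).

cfg, log, cache, codegen

DFS with gray/black marking from log:
log gray
  ui gray
    core gray
    core black
  ui black
  lexer gray
    lexer→core: core black — skip
  lexer black
  sched gray
    sched→core: core black — skip
    db gray
    db black
  sched black
  auth gray
  auth black
  cfg gray
    cache gray
      codegen gray
        codegen→log: log is gray → back edge
Back edge closes the cycle log → cfg → cache → codegen → log; its vertices are {cfg, log, cache, codegen}.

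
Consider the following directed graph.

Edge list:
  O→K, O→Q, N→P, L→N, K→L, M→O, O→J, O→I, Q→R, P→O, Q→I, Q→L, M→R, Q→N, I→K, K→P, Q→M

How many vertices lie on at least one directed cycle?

A vertex is on a directed cycle iff it belongs to a strongly connected component of size ≥ 2 (or has a self-loop).
The vertices on cycles are {I, K, L, M, N, O, P, Q} — 8 in total.

8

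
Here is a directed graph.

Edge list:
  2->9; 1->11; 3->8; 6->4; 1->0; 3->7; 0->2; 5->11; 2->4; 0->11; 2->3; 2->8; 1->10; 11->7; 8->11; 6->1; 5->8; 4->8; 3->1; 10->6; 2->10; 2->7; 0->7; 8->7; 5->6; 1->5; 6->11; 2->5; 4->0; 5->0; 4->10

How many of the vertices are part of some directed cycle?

8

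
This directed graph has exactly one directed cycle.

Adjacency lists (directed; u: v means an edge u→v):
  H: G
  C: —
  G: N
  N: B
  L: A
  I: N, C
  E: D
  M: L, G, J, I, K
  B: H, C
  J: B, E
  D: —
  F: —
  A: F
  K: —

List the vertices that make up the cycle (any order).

DFS with gray/black marking from G:
G gray
  N gray
    B gray
      H gray
        H→G: G is gray → back edge
Back edge closes the cycle G → N → B → H → G; its vertices are {B, G, H, N}.

B, G, H, N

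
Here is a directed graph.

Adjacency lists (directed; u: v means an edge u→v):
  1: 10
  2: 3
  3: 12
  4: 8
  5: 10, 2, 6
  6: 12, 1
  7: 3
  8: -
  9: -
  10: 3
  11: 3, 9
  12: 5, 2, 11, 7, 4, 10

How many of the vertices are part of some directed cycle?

A vertex is on a directed cycle iff it belongs to a strongly connected component of size ≥ 2 (or has a self-loop).
The vertices on cycles are {1, 2, 3, 5, 6, 7, 10, 11, 12} — 9 in total.

9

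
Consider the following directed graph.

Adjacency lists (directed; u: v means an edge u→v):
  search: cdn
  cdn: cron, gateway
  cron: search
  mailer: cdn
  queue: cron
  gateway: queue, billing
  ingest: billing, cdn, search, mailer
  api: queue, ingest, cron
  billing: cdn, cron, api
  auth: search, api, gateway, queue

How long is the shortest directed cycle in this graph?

For each vertex v, BFS finds the shortest path from v back to v.
The shortest such closed walk is api → ingest → billing → api, length 3.

3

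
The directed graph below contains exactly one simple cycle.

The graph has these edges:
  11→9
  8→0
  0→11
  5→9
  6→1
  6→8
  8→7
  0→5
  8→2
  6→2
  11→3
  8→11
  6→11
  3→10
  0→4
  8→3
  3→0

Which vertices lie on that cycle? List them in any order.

DFS with gray/black marking from 11:
11 gray
  3 gray
    10 gray
    10 black
    0 gray
      5 gray
        9 gray
        9 black
      5 black
      0→11: 11 is gray → back edge
Back edge closes the cycle 11 → 3 → 0 → 11; its vertices are {0, 3, 11}.

0, 3, 11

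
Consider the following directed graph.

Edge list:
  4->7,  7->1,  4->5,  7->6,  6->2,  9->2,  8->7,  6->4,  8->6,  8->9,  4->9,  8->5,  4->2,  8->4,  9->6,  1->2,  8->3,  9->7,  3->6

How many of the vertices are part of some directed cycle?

4

A vertex is on a directed cycle iff it belongs to a strongly connected component of size ≥ 2 (or has a self-loop).
The vertices on cycles are {4, 6, 7, 9} — 4 in total.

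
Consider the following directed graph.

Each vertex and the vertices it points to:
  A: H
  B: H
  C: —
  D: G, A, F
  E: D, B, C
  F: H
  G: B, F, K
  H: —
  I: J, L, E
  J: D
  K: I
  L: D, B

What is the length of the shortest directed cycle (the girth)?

5

For each vertex v, BFS finds the shortest path from v back to v.
The shortest such closed walk is I → E → D → G → K → I, length 5.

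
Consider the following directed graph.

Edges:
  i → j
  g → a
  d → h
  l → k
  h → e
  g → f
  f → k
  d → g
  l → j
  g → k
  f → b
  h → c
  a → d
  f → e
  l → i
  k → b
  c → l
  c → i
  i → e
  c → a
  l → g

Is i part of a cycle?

i lies on a cycle iff there is a path from i back to itself.
Exploring from i, it never reaches itself; equivalently, its strongly connected component is a singleton.

No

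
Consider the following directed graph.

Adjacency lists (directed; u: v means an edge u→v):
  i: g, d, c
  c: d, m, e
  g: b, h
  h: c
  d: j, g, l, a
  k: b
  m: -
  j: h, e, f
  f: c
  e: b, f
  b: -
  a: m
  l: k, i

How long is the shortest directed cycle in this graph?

3

For each vertex v, BFS finds the shortest path from v back to v.
The shortest such closed walk is l → i → d → l, length 3.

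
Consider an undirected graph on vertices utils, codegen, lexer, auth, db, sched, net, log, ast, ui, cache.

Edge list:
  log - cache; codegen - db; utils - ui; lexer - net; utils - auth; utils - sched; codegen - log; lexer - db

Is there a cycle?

No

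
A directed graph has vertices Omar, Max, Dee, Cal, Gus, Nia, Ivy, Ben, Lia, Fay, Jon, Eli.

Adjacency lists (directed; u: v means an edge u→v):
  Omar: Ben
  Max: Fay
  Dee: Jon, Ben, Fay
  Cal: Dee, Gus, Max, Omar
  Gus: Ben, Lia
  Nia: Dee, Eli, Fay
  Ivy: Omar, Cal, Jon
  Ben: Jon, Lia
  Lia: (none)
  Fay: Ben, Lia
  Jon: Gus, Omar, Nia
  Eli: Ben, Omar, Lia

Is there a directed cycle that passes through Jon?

Jon is on a cycle iff Jon can reach itself via ≥1 edge.
Jon → Gus → Ben → Jon — yes.

Yes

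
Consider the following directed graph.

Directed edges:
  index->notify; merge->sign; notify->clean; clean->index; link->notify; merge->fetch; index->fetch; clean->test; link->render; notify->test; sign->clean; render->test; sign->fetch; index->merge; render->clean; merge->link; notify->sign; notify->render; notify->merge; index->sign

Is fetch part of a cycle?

No

fetch lies on a cycle iff there is a path from fetch back to itself.
Exploring from fetch, it never reaches itself; equivalently, its strongly connected component is a singleton.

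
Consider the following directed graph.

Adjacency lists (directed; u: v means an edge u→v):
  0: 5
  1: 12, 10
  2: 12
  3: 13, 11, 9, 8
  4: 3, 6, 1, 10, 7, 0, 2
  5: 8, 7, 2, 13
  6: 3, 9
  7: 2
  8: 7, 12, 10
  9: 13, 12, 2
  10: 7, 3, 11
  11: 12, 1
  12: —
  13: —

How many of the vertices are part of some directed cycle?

A vertex is on a directed cycle iff it belongs to a strongly connected component of size ≥ 2 (or has a self-loop).
The vertices on cycles are {1, 3, 8, 10, 11} — 5 in total.

5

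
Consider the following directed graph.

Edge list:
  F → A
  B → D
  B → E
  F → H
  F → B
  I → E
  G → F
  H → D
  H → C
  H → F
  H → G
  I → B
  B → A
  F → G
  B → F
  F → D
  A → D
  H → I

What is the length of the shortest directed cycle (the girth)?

For each vertex v, BFS finds the shortest path from v back to v.
The shortest such closed walk is H → F → H, length 2.

2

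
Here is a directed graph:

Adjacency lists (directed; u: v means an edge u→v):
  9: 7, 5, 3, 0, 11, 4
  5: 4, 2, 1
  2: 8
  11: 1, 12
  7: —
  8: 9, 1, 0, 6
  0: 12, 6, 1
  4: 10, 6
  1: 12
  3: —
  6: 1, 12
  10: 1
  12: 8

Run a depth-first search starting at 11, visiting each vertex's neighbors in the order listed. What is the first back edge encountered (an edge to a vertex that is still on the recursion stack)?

10→1

DFS from 11 (visiting each vertex's neighbors in the order listed); mark gray on enter, black on exit:
11 gray
  1 gray
    12 gray
      8 gray
        9 gray
          7 gray
          7 black
          5 gray
            4 gray
              10 gray
                10→1: 1 is gray → back edge
First back edge: 10 → 1.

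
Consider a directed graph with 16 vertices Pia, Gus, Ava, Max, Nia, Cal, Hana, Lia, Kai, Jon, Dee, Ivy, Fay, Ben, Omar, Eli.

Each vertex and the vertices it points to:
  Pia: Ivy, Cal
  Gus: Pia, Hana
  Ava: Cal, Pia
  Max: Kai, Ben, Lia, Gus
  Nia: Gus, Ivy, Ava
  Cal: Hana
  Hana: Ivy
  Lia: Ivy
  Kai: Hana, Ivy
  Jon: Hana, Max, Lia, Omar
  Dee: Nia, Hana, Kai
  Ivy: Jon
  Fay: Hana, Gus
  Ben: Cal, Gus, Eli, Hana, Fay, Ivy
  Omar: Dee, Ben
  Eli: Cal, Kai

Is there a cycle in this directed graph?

Yes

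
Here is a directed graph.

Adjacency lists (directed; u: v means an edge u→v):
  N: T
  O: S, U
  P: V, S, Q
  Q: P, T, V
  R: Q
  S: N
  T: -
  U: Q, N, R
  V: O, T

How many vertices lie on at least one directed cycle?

6

A vertex is on a directed cycle iff it belongs to a strongly connected component of size ≥ 2 (or has a self-loop).
The vertices on cycles are {O, P, Q, R, U, V} — 6 in total.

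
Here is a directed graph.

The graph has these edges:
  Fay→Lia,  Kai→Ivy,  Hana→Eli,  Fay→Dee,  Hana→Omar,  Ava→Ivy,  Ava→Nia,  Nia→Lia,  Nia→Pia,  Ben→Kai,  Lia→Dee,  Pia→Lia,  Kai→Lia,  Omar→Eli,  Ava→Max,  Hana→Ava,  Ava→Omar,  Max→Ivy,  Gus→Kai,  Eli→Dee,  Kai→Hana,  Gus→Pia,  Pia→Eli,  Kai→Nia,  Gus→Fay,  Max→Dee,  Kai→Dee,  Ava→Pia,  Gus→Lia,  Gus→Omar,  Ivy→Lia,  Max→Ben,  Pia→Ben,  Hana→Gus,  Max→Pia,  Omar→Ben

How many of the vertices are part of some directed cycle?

A vertex is on a directed cycle iff it belongs to a strongly connected component of size ≥ 2 (or has a self-loop).
The vertices on cycles are {Ava, Ben, Gus, Kai, Max, Nia, Pia, Hana, Omar} — 9 in total.

9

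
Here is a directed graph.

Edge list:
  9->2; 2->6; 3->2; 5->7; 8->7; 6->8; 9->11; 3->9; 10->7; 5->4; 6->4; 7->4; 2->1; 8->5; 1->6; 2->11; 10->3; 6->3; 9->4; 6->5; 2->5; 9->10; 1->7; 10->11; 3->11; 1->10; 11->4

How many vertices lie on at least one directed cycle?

6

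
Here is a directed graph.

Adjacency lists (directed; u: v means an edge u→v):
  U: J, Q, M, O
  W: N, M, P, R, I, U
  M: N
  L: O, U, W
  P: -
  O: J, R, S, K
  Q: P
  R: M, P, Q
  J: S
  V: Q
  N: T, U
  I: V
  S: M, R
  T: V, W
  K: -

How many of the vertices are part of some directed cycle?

9

A vertex is on a directed cycle iff it belongs to a strongly connected component of size ≥ 2 (or has a self-loop).
The vertices on cycles are {J, M, N, O, R, S, T, U, W} — 9 in total.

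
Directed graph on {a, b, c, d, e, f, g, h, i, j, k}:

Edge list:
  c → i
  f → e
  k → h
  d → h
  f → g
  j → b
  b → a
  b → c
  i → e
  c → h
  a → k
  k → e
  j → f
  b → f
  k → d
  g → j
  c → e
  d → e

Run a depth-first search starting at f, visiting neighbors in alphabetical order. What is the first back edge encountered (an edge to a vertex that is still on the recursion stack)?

b->f

DFS from f (visiting neighbors in alphabetical order); mark gray on enter, black on exit:
f gray
  e gray
  e black
  g gray
    j gray
      b gray
        a gray
          k gray
            d gray
              d→e: e black — skip
              h gray
              h black
            d black
            k→e: e black — skip
            k→h: h black — skip
          k black
        a black
        c gray
          c→e: e black — skip
          c→h: h black — skip
          i gray
            i→e: e black — skip
          i black
        c black
        b→f: f is gray → back edge
First back edge: b → f.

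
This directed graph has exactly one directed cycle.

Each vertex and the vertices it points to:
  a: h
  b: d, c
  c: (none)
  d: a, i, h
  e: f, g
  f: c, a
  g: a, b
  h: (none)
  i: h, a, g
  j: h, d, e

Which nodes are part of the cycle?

b, d, g, i

DFS with gray/black marking from g:
g gray
  a gray
    h gray
    h black
  a black
  b gray
    d gray
      d→a: a black — skip
      i gray
        i→h: h black — skip
        i→a: a black — skip
        i→g: g is gray → back edge
Back edge closes the cycle g → b → d → i → g; its vertices are {b, d, g, i}.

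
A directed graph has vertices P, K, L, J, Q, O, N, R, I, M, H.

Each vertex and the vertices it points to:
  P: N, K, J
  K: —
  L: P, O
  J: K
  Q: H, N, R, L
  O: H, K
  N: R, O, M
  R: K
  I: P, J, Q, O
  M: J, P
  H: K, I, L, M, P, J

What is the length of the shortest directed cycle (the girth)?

3

For each vertex v, BFS finds the shortest path from v back to v.
The shortest such closed walk is Q → H → I → Q, length 3.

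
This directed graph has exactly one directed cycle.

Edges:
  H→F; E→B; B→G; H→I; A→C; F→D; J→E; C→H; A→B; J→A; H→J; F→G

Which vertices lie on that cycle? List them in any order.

A, C, H, J

DFS with gray/black marking from H:
H gray
  J gray
    E gray
      B gray
        G gray
        G black
      B black
    E black
    A gray
      A→B: B black — skip
      C gray
        C→H: H is gray → back edge
Back edge closes the cycle H → J → A → C → H; its vertices are {A, C, H, J}.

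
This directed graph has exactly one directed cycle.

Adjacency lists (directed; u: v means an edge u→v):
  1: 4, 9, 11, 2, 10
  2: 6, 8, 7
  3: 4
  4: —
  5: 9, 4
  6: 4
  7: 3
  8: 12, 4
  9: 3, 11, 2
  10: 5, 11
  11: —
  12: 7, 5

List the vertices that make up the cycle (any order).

2, 5, 8, 9, 12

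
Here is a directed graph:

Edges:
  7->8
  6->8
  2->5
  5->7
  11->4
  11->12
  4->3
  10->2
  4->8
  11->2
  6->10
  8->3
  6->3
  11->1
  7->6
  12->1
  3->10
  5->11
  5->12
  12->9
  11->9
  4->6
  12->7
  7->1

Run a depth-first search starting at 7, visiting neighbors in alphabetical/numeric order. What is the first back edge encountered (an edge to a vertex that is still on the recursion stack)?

5→7

DFS from 7 (visiting neighbors in alphabetical/numeric order); mark gray on enter, black on exit:
7 gray
  1 gray
  1 black
  6 gray
    3 gray
      10 gray
        2 gray
          5 gray
            5→7: 7 is gray → back edge
First back edge: 5 → 7.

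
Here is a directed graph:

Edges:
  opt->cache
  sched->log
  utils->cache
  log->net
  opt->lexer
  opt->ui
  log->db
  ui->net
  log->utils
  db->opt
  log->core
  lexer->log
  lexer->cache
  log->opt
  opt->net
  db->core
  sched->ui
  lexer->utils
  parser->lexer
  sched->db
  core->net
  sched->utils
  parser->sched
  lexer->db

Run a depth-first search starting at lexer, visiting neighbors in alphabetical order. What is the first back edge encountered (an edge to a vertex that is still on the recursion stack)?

DFS from lexer (visiting neighbors in alphabetical order); mark gray on enter, black on exit:
lexer gray
  cache gray
  cache black
  db gray
    core gray
      net gray
      net black
    core black
    opt gray
      opt→cache: cache black — skip
      opt→lexer: lexer is gray → back edge
First back edge: opt → lexer.

opt->lexer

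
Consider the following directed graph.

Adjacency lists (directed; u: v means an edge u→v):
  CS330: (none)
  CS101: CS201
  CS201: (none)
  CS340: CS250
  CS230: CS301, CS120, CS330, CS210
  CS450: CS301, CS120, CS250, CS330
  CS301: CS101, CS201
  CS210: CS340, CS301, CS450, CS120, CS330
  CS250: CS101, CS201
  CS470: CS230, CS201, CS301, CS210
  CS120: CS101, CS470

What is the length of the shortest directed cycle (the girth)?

3

For each vertex v, BFS finds the shortest path from v back to v.
The shortest such closed walk is CS210 → CS120 → CS470 → CS210, length 3.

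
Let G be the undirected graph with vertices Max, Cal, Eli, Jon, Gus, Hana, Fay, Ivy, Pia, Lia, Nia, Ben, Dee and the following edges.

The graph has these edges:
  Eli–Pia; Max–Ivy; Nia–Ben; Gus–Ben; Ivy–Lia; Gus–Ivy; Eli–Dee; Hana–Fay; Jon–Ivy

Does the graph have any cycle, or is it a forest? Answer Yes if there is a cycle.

No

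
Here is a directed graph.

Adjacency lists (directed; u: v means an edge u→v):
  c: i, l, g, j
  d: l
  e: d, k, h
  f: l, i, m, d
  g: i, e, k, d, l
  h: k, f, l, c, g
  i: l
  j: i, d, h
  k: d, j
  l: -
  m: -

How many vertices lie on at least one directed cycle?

6

A vertex is on a directed cycle iff it belongs to a strongly connected component of size ≥ 2 (or has a self-loop).
The vertices on cycles are {c, e, g, h, j, k} — 6 in total.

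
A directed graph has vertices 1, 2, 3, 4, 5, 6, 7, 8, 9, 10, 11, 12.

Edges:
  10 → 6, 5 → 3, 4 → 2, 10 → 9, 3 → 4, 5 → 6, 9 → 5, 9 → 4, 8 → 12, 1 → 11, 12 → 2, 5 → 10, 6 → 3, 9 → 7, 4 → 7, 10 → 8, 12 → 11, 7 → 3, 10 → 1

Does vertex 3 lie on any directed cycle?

Yes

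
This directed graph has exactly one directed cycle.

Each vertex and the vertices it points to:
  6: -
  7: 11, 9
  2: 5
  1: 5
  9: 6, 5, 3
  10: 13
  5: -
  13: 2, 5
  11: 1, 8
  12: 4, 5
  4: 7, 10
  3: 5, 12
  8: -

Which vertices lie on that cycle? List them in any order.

DFS with gray/black marking from 4:
4 gray
  7 gray
    11 gray
      1 gray
        5 gray
        5 black
      1 black
      8 gray
      8 black
    11 black
    9 gray
      6 gray
      6 black
      9→5: 5 black — skip
      3 gray
        3→5: 5 black — skip
        12 gray
          12→4: 4 is gray → back edge
Back edge closes the cycle 4 → 7 → 9 → 3 → 12 → 4; its vertices are {3, 4, 7, 9, 12}.

3, 4, 7, 9, 12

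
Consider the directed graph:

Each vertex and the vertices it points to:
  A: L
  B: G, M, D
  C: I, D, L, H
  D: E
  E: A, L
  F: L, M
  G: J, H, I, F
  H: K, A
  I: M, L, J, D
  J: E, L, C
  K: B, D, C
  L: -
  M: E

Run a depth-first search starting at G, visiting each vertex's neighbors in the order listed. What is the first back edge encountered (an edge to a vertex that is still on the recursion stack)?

I→J

DFS from G (visiting each vertex's neighbors in the order listed); mark gray on enter, black on exit:
G gray
  J gray
    E gray
      A gray
        L gray
        L black
      A black
      E→L: L black — skip
    E black
    J→L: L black — skip
    C gray
      I gray
        M gray
          M→E: E black — skip
        M black
        I→L: L black — skip
        I→J: J is gray → back edge
First back edge: I → J.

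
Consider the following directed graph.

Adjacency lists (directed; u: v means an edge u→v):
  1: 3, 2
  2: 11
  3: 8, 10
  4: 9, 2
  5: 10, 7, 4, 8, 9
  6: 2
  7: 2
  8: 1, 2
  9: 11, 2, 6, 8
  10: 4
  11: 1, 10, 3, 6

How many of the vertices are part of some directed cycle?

9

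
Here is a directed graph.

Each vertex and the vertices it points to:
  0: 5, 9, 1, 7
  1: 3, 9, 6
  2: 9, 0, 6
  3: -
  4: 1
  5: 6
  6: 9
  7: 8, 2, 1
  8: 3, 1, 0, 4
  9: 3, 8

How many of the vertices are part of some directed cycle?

A vertex is on a directed cycle iff it belongs to a strongly connected component of size ≥ 2 (or has a self-loop).
The vertices on cycles are {0, 1, 2, 4, 5, 6, 7, 8, 9} — 9 in total.

9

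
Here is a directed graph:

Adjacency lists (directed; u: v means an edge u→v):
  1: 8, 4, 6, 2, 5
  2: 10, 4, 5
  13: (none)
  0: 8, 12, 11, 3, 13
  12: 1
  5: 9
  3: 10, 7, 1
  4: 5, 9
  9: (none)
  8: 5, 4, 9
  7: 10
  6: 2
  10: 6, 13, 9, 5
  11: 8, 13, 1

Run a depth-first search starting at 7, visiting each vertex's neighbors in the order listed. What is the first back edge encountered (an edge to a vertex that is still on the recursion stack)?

2→10

DFS from 7 (visiting each vertex's neighbors in the order listed); mark gray on enter, black on exit:
7 gray
  10 gray
    6 gray
      2 gray
        2→10: 10 is gray → back edge
First back edge: 2 → 10.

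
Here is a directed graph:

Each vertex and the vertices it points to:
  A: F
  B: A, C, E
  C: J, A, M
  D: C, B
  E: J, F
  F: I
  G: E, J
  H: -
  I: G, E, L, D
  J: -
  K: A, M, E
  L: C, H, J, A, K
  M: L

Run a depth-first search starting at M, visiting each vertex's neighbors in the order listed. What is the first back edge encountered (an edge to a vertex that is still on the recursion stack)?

DFS from M (visiting each vertex's neighbors in the order listed); mark gray on enter, black on exit:
M gray
  L gray
    C gray
      J gray
      J black
      A gray
        F gray
          I gray
            G gray
              E gray
                E→J: J black — skip
                E→F: F is gray → back edge
First back edge: E → F.

E->F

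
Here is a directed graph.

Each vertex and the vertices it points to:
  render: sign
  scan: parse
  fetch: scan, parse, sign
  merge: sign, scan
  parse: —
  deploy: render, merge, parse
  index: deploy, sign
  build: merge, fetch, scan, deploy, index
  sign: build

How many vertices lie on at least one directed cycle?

7

A vertex is on a directed cycle iff it belongs to a strongly connected component of size ≥ 2 (or has a self-loop).
The vertices on cycles are {sign, build, fetch, index, merge, deploy, render} — 7 in total.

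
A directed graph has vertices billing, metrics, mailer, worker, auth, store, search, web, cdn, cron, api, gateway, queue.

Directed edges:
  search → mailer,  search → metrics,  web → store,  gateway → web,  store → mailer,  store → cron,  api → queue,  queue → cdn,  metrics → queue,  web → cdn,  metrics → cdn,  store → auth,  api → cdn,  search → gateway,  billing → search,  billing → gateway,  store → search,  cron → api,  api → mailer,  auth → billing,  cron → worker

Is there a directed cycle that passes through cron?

No

cron lies on a cycle iff there is a path from cron back to itself.
Exploring from cron, it never reaches itself; equivalently, its strongly connected component is a singleton.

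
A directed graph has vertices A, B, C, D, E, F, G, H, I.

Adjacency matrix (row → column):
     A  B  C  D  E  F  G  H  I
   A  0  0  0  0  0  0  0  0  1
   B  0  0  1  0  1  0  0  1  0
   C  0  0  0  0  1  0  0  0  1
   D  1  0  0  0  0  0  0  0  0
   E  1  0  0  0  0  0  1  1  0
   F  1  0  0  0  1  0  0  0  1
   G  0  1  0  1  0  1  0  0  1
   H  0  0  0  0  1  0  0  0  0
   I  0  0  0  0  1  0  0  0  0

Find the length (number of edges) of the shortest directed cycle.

2

For each vertex v, BFS finds the shortest path from v back to v.
The shortest such closed walk is E → H → E, length 2.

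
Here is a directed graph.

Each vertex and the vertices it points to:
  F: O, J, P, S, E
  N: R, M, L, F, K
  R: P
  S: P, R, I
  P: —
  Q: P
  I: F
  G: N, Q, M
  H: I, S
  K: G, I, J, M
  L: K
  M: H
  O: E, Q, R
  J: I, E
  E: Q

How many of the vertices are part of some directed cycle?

A vertex is on a directed cycle iff it belongs to a strongly connected component of size ≥ 2 (or has a self-loop).
The vertices on cycles are {F, G, I, J, K, L, N, S} — 8 in total.

8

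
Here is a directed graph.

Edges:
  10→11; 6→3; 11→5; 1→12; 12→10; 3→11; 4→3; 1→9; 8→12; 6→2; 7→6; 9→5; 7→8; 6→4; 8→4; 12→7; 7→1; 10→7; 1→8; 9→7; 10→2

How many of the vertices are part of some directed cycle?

A vertex is on a directed cycle iff it belongs to a strongly connected component of size ≥ 2 (or has a self-loop).
The vertices on cycles are {1, 7, 8, 9, 10, 12} — 6 in total.

6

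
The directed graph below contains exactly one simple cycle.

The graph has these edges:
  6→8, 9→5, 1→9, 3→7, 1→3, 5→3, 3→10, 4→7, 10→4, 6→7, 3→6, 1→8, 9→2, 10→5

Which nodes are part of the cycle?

3, 5, 10

DFS with gray/black marking from 3:
3 gray
  7 gray
  7 black
  6 gray
    8 gray
    8 black
    6→7: 7 black — skip
  6 black
  10 gray
    5 gray
      5→3: 3 is gray → back edge
Back edge closes the cycle 3 → 10 → 5 → 3; its vertices are {3, 5, 10}.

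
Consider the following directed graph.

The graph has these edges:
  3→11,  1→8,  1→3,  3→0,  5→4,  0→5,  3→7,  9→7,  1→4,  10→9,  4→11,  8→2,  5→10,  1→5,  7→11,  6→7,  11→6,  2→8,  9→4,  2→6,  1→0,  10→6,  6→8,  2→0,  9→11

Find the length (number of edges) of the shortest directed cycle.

For each vertex v, BFS finds the shortest path from v back to v.
The shortest such closed walk is 8 → 2 → 8, length 2.

2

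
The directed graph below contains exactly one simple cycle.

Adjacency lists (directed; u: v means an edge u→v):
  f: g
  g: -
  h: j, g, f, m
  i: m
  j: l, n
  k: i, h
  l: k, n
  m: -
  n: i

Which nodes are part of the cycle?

DFS with gray/black marking from k:
k gray
  i gray
    m gray
    m black
  i black
  h gray
    j gray
      l gray
        l→k: k is gray → back edge
Back edge closes the cycle k → h → j → l → k; its vertices are {h, j, k, l}.

h, j, k, l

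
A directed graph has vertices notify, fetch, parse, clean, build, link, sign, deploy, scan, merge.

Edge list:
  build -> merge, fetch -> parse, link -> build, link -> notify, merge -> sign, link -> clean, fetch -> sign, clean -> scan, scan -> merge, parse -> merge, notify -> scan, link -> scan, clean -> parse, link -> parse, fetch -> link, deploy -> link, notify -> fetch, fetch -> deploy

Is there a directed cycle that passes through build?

No

build lies on a cycle iff there is a path from build back to itself.
Exploring from build, it never reaches itself; equivalently, its strongly connected component is a singleton.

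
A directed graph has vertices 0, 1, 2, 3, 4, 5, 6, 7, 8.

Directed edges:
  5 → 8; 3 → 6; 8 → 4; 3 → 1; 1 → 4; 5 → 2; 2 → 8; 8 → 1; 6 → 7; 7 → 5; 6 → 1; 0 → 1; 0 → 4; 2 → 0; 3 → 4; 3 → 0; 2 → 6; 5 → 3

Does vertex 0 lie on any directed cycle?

0 lies on a cycle iff there is a path from 0 back to itself.
Exploring from 0, it never reaches itself; equivalently, its strongly connected component is a singleton.

No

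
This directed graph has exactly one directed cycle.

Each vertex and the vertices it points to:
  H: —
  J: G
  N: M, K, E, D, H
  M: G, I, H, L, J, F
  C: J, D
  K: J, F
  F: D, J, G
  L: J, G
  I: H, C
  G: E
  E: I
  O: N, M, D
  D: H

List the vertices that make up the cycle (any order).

DFS with gray/black marking from E:
E gray
  I gray
    H gray
    H black
    C gray
      J gray
        G gray
          G→E: E is gray → back edge
Back edge closes the cycle E → I → C → J → G → E; its vertices are {C, E, G, I, J}.

C, E, G, I, J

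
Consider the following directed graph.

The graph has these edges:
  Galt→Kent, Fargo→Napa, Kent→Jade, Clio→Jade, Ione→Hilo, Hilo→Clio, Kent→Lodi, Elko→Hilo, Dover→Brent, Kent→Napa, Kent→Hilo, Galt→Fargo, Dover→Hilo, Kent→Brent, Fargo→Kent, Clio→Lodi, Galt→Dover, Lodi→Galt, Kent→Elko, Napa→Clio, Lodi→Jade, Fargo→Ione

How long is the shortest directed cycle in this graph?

3

For each vertex v, BFS finds the shortest path from v back to v.
The shortest such closed walk is Kent → Lodi → Galt → Kent, length 3.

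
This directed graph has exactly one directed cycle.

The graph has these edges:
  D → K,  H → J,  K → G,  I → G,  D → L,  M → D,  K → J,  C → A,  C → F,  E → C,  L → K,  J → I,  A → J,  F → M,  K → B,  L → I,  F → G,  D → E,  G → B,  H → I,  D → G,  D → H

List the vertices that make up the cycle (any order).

DFS with gray/black marking from D:
D gray
  L gray
    K gray
      G gray
        B gray
        B black
      G black
      J gray
        I gray
          I→G: G black — skip
        I black
      J black
      K→B: B black — skip
    K black
    L→I: I black — skip
  L black
  E gray
    C gray
      F gray
        F→G: G black — skip
        M gray
          M→D: D is gray → back edge
Back edge closes the cycle D → E → C → F → M → D; its vertices are {C, D, E, F, M}.

C, D, E, F, M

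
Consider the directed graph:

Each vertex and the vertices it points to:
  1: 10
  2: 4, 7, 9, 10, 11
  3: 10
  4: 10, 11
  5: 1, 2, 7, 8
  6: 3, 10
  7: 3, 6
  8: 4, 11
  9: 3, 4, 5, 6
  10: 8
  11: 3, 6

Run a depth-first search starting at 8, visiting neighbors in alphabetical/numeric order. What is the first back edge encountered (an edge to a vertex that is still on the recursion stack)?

10->8

DFS from 8 (visiting neighbors in alphabetical/numeric order); mark gray on enter, black on exit:
8 gray
  4 gray
    10 gray
      10→8: 8 is gray → back edge
First back edge: 10 → 8.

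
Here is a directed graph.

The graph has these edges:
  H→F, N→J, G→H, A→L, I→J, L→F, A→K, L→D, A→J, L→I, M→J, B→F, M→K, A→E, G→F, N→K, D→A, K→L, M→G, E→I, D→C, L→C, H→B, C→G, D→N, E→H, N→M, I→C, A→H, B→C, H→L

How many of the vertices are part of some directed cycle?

A vertex is on a directed cycle iff it belongs to a strongly connected component of size ≥ 2 (or has a self-loop).
The vertices on cycles are {A, B, C, D, E, G, H, I, K, L, M, N} — 12 in total.

12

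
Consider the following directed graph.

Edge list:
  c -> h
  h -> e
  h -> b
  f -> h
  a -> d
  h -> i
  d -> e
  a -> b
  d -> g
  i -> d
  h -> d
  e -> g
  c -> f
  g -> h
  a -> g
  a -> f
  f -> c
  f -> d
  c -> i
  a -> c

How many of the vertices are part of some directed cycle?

7

A vertex is on a directed cycle iff it belongs to a strongly connected component of size ≥ 2 (or has a self-loop).
The vertices on cycles are {c, d, e, f, g, h, i} — 7 in total.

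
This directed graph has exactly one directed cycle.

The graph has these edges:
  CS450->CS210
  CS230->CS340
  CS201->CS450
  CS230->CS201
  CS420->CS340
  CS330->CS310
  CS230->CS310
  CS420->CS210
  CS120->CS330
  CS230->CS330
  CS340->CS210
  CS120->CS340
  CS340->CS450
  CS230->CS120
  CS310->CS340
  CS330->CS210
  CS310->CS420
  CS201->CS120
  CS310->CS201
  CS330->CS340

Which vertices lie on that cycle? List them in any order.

CS120, CS201, CS310, CS330

DFS with gray/black marking from CS201:
CS201 gray
  CS120 gray
    CS340 gray
      CS210 gray
      CS210 black
      CS450 gray
        CS450→CS210: CS210 black — skip
      CS450 black
    CS340 black
    CS330 gray
      CS310 gray
        CS310→CS340: CS340 black — skip
        CS420 gray
          CS420→CS340: CS340 black — skip
          CS420→CS210: CS210 black — skip
        CS420 black
        CS310→CS201: CS201 is gray → back edge
Back edge closes the cycle CS201 → CS120 → CS330 → CS310 → CS201; its vertices are {CS120, CS201, CS310, CS330}.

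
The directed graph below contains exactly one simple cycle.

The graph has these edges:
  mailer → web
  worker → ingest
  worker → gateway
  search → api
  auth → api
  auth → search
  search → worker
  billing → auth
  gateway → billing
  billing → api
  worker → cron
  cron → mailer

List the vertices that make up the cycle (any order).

auth, search, worker, billing, gateway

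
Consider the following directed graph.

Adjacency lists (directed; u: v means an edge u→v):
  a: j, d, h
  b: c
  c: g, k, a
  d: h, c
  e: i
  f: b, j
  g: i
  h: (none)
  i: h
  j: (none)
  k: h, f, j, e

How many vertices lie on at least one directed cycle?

A vertex is on a directed cycle iff it belongs to a strongly connected component of size ≥ 2 (or has a self-loop).
The vertices on cycles are {a, b, c, d, f, k} — 6 in total.

6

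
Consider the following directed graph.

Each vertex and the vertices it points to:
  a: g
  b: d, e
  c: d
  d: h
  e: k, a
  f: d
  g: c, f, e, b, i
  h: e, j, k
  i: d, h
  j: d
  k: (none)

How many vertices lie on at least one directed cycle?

10

A vertex is on a directed cycle iff it belongs to a strongly connected component of size ≥ 2 (or has a self-loop).
The vertices on cycles are {a, b, c, d, e, f, g, h, i, j} — 10 in total.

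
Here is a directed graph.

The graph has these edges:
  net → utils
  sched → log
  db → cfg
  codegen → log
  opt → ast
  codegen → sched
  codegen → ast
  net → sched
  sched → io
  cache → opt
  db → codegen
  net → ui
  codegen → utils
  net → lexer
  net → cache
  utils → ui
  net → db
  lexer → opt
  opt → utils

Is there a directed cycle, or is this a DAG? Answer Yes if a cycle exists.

No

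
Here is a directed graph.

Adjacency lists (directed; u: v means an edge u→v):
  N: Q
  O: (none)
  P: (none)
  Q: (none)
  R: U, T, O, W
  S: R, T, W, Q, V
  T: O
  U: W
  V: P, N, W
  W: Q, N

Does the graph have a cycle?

No

DFS with white/gray/black marking, starting from V:
V gray
  P gray
  P black
  N gray
    Q gray
    Q black
  N black
  W gray
    W→Q: Q black — skip
    W→N: N black — skip
  W black
V black
O gray
O black
R gray
  U gray
    U→W: W black — skip
  U black
  T gray
    T→O: O black — skip
  T black
  R→O: O black — skip
  R→W: W black — skip
R black
S gray
  S→R: R black — skip
  S→T: T black — skip
  S→W: W black — skip
  S→Q: Q black — skip
  S→V: V black — skip
S black
Every edge goes to a white or black vertex — no back edge, so the graph is acyclic.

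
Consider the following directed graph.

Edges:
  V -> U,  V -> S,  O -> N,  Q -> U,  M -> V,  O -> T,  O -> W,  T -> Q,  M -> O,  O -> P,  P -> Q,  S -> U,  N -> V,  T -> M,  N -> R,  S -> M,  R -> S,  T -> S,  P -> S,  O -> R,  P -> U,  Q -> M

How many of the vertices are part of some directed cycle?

9

A vertex is on a directed cycle iff it belongs to a strongly connected component of size ≥ 2 (or has a self-loop).
The vertices on cycles are {M, N, O, P, Q, R, S, T, V} — 9 in total.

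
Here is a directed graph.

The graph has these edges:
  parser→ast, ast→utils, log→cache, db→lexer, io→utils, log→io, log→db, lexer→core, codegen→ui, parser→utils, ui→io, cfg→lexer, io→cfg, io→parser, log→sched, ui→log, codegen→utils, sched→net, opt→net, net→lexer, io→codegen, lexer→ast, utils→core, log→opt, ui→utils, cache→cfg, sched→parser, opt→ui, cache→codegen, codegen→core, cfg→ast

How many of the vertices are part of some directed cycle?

A vertex is on a directed cycle iff it belongs to a strongly connected component of size ≥ 2 (or has a self-loop).
The vertices on cycles are {io, ui, log, opt, cache, codegen} — 6 in total.

6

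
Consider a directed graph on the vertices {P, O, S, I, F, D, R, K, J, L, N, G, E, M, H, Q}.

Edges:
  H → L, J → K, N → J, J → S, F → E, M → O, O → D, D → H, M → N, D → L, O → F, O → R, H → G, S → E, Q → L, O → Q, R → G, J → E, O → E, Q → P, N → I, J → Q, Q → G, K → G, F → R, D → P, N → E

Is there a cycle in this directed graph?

No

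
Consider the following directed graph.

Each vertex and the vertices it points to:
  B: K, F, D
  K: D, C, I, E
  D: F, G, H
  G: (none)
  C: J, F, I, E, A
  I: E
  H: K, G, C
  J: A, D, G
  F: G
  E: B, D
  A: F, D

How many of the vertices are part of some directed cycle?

9

A vertex is on a directed cycle iff it belongs to a strongly connected component of size ≥ 2 (or has a self-loop).
The vertices on cycles are {A, B, C, D, E, H, I, J, K} — 9 in total.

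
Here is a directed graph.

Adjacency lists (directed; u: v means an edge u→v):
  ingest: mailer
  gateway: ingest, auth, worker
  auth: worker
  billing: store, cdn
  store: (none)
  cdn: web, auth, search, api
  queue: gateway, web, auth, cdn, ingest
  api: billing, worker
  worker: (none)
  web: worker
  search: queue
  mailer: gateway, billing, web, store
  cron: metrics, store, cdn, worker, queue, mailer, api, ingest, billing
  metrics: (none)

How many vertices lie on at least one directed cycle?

8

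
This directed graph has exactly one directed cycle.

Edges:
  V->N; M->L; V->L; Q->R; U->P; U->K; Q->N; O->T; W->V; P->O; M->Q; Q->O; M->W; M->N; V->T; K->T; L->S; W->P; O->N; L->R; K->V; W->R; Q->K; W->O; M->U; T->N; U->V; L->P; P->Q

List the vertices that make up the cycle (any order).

DFS with gray/black marking from L:
L gray
  S gray
  S black
  R gray
  R black
  P gray
    O gray
      N gray
      N black
      T gray
        T→N: N black — skip
      T black
    O black
    Q gray
      Q→R: R black — skip
      Q→N: N black — skip
      K gray
        V gray
          V→T: T black — skip
          V→L: L is gray → back edge
Back edge closes the cycle L → P → Q → K → V → L; its vertices are {K, L, P, Q, V}.

K, L, P, Q, V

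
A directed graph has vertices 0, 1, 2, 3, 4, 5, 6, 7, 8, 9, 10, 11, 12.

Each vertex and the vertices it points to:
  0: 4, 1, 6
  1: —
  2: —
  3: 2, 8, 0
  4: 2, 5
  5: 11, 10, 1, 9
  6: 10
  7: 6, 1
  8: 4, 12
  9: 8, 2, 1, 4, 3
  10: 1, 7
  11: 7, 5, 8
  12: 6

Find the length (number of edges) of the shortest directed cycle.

2

For each vertex v, BFS finds the shortest path from v back to v.
The shortest such closed walk is 5 → 11 → 5, length 2.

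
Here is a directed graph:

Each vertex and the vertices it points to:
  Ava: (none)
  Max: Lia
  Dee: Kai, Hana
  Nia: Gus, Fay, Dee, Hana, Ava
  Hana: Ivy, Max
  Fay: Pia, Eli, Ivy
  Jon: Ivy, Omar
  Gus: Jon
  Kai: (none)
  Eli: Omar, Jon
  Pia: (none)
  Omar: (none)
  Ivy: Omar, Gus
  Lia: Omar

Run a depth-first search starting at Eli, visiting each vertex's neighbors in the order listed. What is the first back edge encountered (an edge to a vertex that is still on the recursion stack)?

Gus->Jon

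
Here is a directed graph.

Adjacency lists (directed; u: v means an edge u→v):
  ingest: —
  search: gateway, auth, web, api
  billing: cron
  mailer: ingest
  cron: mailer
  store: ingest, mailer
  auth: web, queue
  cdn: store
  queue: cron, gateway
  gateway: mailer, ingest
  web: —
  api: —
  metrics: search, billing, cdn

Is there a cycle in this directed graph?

No

DFS with white/gray/black marking, starting from mailer:
mailer gray
  ingest gray
  ingest black
mailer black
search gray
  gateway gray
    gateway→mailer: mailer black — skip
    gateway→ingest: ingest black — skip
  gateway black
  auth gray
    web gray
    web black
    queue gray
      cron gray
        cron→mailer: mailer black — skip
      cron black
      queue→gateway: gateway black — skip
    queue black
  auth black
  search→web: web black — skip
  api gray
  api black
search black
billing gray
  billing→cron: cron black — skip
billing black
store gray
  store→ingest: ingest black — skip
  store→mailer: mailer black — skip
store black
cdn gray
  cdn→store: store black — skip
cdn black
metrics gray
  metrics→search: search black — skip
  metrics→billing: billing black — skip
  metrics→cdn: cdn black — skip
metrics black
Every edge goes to a white or black vertex — no back edge, so the graph is acyclic.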